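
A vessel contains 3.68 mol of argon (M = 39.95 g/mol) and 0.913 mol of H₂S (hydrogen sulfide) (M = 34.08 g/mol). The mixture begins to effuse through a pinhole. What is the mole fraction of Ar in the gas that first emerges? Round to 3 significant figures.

Rate_i ∝ x_i/√M_i (Graham's law weighted by mole fraction), so the effusate composition follows n_i/√M_i.
Mole fraction of Ar in the effusate = (n_Ar/√M_Ar) / (n_Ar/√M_Ar + n_H₂S/√M_H₂S)
= (3.68/√39.95) / (3.68/√39.95 + 0.913/√34.08) = 0.5822/(0.5822 + 0.1564) = 0.788.

0.788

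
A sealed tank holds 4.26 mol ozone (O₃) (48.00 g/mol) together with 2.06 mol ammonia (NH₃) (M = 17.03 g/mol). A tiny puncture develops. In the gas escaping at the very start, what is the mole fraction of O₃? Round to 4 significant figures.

Each component's effusion rate ∝ (its partial pressure)·(1/√M) ∝ n_i/√M_i.
So x_O₃ in the escaping gas = (n_O₃/√M_O₃) / Σ(n_i/√M_i)
= (4.26/√48.00) / (4.26/√48.00 + 2.06/√17.03) = 0.6149/(0.6149 + 0.4992) = 0.5519.

0.5519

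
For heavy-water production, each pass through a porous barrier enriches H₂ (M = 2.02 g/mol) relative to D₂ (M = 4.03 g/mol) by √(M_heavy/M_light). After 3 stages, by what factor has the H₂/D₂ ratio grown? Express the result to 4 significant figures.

2.818

Each stage multiplies the ratio by α = √(4.03/2.02), so after 3 stages the overall factor is α^3 = (4.03/2.02)^(3/2).
= 1.99505^(3/2) = 2.818.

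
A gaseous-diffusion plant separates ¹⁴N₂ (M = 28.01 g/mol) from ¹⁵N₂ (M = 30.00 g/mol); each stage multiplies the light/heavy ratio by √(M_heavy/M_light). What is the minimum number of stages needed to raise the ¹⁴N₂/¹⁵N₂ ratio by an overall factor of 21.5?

Per stage α = (30.00/28.01)^(1/2) = 1.07105^0.5, giving ln α = 0.03432.
Need α^N ≥ 21.5 ⇒ N ≥ ln(21.5) / ln α = 3.068 / 0.03432 = 89.40.
Minimum whole number of stages: N = 90.

90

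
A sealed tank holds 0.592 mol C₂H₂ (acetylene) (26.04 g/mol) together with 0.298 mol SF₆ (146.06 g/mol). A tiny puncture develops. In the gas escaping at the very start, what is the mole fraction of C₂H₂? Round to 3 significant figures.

Each component's effusion rate ∝ (its partial pressure)·(1/√M) ∝ n_i/√M_i.
So x_C₂H₂ in the escaping gas = (n_C₂H₂/√M_C₂H₂) / Σ(n_i/√M_i)
= (0.592/√26.04) / (0.592/√26.04 + 0.298/√146.06) = 0.1160/(0.1160 + 0.02466) = 0.825.

0.825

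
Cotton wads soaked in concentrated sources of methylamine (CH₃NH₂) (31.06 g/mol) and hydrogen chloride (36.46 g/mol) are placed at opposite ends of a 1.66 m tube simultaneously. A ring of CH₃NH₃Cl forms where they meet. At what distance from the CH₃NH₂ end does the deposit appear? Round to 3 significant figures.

Distances travelled in equal time are proportional to diffusion rates, so d_CH₃NH₂/d_HCl = √(M_HCl/M_CH₃NH₂) = √(36.46/31.06) = 1.083.
With d_CH₃NH₂ + d_HCl = 1.66 m, d_HCl = 1.66/(1 + 1.083) = 0.7968 m.
d_CH₃NH₂ = 1.66 − 0.7968 = 0.863 m.

0.863 m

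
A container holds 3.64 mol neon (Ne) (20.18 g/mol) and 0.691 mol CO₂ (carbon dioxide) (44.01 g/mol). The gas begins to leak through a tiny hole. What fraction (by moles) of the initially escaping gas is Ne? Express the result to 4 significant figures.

Effusion rate of each component ∝ n_i/√M_i (partial pressure × 1/√M).
x_Ne(eff) = (n_Ne/√M_Ne) / (n_Ne/√M_Ne + n_CO₂/√M_CO₂)
= (3.64/√20.18) / (3.64/√20.18 + 0.691/√44.01) = 0.8103/(0.8103 + 0.1042) = 0.8861.

0.8861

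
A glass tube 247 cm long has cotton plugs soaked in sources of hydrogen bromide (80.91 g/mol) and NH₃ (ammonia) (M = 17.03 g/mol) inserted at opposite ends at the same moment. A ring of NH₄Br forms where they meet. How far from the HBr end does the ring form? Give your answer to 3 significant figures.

77.7 cm

The fronts meet when d_HBr + d_NH₃ = L with d_HBr/d_NH₃ = √(M_NH₃/M_HBr) (Graham's law). Here √(M_NH₃/M_HBr) = √(17.03/80.91) = 0.4588.
With d_HBr + d_NH₃ = 247 cm, d_NH₃ = 247/(1 + 0.4588) = 169.3 cm.
d_HBr = 247 − 169.3 = 77.7 cm.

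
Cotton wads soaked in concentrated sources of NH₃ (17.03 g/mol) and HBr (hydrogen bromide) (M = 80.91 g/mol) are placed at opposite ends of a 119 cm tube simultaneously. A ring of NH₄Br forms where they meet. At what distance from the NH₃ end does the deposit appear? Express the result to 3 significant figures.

In equal time, each gas travels a distance ∝ its rate ∝ 1/√M, so d_NH₃/d_HBr = √(M_HBr/M_NH₃) = √(80.91/17.03) = 2.180.
With d_NH₃ + d_HBr = 119 cm, d_HBr = 119/(1 + 2.180) = 37.43 cm.
d_NH₃ = 119 − 37.43 = 81.6 cm.

81.6 cm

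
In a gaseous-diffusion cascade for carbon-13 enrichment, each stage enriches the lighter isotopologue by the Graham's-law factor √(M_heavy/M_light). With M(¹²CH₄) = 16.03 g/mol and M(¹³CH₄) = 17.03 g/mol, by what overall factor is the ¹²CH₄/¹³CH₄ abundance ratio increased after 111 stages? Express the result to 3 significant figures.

Overall factor = α^111 with α = √(17.03/16.03), i.e. (17.03/16.03)^(111/2).
= 1.06238^(111/2) = 28.7.

28.7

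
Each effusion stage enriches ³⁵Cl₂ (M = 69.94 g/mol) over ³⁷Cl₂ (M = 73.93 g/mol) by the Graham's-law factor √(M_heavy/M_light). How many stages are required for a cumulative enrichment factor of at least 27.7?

Single-stage factor α = √(73.93/69.94), so ln α = ½ ln(1.05705) = 0.02774.
Need α^N ≥ 27.7 ⇒ N ≥ ln(27.7) / ln α = 3.321 / 0.02774 = 119.73.
Minimum whole number of stages: N = 120.

120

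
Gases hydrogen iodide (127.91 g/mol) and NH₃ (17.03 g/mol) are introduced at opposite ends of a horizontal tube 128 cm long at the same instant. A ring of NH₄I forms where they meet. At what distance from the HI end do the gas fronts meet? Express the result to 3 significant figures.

34.2 cm

In equal time, each gas travels a distance ∝ its rate ∝ 1/√M, so d_HI/d_NH₃ = √(M_NH₃/M_HI) = √(17.03/127.91) = 0.3649.
With d_HI + d_NH₃ = 128 cm, d_NH₃ = 128/(1 + 0.3649) = 93.78 cm.
d_HI = 128 − 93.78 = 34.2 cm.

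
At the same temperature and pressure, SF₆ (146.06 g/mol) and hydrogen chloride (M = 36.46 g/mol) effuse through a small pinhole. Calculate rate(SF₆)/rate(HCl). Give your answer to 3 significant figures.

0.500

By Graham's law, rate_SF₆/rate_HCl = √(M_HCl/M_SF₆) = √(36.46/146.06) = √0.2496 = 0.500.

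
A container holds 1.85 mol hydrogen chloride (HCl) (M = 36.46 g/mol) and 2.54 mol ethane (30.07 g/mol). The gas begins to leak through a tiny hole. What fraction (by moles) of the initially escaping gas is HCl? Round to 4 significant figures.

Effusion rate of each component ∝ n_i/√M_i (partial pressure × 1/√M).
x_HCl(eff) = (n_HCl/√M_HCl) / (n_HCl/√M_HCl + n_C₂H₆/√M_C₂H₆)
= (1.85/√36.46) / (1.85/√36.46 + 2.54/√30.07) = 0.3064/(0.3064 + 0.4632) = 0.3981.

0.3981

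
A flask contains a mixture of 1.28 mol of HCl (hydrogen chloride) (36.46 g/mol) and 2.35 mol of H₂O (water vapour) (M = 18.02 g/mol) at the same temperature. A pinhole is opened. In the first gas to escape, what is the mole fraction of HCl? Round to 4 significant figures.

0.2769

The effusion rate of species i is ∝ p_i/√M_i ∝ n_i/√M_i.
x_HCl(eff) = (n_HCl/√M_HCl) / (n_HCl/√M_HCl + n_H₂O/√M_H₂O)
= (1.28/√36.46) / (1.28/√36.46 + 2.35/√18.02) = 0.2120/(0.2120 + 0.5536) = 0.2769.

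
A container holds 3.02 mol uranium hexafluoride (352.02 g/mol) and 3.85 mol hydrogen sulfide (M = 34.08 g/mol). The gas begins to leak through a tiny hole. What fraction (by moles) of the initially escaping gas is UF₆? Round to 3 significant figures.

Each component's effusion rate ∝ (its partial pressure)·(1/√M) ∝ n_i/√M_i.
x_UF₆(eff) = (n_UF₆/√M_UF₆) / (n_UF₆/√M_UF₆ + n_H₂S/√M_H₂S)
= (3.02/√352.02) / (3.02/√352.02 + 3.85/√34.08) = 0.1610/(0.1610 + 0.6595) = 0.196.

0.196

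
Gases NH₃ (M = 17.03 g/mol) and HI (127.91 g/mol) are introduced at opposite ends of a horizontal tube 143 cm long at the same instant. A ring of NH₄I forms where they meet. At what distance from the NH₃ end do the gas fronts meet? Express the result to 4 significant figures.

104.8 cm

Graham's law gives d_NH₃/d_HI = rate_NH₃/rate_HI = √(M_HI/M_NH₃) = √(127.91/17.03) = 2.741.
With d_NH₃ + d_HI = 143 cm, d_HI = 143/(1 + 2.741) = 38.23 cm.
d_NH₃ = 143 − 38.23 = 104.8 cm.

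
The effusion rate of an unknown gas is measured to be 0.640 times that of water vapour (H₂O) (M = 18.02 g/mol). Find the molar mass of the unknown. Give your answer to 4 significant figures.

From Graham's law, rate_X/rate_H₂O = √(M_H₂O/M_X).
0.640 = √(18.02/M_X)
M_X = 18.02 / 0.640² = 18.02 / 0.4096 = 43.99 g/mol

43.99 g/mol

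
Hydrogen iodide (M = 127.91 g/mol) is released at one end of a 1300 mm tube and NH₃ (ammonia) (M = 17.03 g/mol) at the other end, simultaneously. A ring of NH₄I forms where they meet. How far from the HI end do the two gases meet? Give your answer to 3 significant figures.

348 mm

Graham's law gives d_HI/d_NH₃ = rate_HI/rate_NH₃ = √(M_NH₃/M_HI) = √(17.03/127.91) = 0.3649.
With d_HI + d_NH₃ = 1300 mm, d_NH₃ = 1300/(1 + 0.3649) = 952.5 mm.
d_HI = 1300 − 952.5 = 348 mm.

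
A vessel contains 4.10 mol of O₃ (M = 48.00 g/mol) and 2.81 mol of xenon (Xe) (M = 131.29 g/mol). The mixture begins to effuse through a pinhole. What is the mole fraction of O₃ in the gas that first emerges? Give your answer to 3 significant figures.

The effusion rate of species i is ∝ p_i/√M_i ∝ n_i/√M_i.
So x_O₃ in the escaping gas = (n_O₃/√M_O₃) / Σ(n_i/√M_i)
= (4.10/√48.00) / (4.10/√48.00 + 2.81/√131.29) = 0.5918/(0.5918 + 0.2452) = 0.707.

0.707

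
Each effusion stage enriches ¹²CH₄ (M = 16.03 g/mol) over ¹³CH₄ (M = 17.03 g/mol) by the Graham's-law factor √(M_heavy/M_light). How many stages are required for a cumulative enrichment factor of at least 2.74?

Single-stage factor α = √(17.03/16.03), so ln α = ½ ln(1.06238) = 0.03026.
Need α^N ≥ 2.74 ⇒ N ≥ ln(2.74) / ln α = 1.008 / 0.03026 = 33.31.
Minimum whole number of stages: N = 34.

34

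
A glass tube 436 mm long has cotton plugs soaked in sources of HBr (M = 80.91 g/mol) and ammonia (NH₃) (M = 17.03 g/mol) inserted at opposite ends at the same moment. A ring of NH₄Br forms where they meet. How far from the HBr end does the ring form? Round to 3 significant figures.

137 mm

In equal time, each gas travels a distance ∝ its rate ∝ 1/√M, so d_HBr/d_NH₃ = √(M_NH₃/M_HBr) = √(17.03/80.91) = 0.4588.
With d_HBr + d_NH₃ = 436 mm, d_NH₃ = 436/(1 + 0.4588) = 298.9 mm.
d_HBr = 436 − 298.9 = 137 mm.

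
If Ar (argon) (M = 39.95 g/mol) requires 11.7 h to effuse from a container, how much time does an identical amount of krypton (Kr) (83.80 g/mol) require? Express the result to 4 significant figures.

Graham's law gives t_Kr/t_Ar = √(M_Kr/M_Ar) = √(83.80/39.95) = √2.098 = 1.448.
So the time for Kr is 11.7 × 1.448 = 16.95 h.

16.95 h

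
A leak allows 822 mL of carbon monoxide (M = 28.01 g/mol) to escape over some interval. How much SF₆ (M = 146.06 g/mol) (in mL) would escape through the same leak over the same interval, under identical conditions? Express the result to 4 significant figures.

360.0 mL

From Graham's law, rate_SF₆/rate_CO = √(M_CO/M_SF₆) = √(28.01/146.06) = √0.1918 = 0.4379.
So the volume for SF₆ is 822 × 0.4379 = 360.0 mL.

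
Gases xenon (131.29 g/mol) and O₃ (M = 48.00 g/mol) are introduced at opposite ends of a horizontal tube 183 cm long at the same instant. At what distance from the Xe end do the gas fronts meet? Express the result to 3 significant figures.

Distances travelled in equal time are proportional to diffusion rates, so d_Xe/d_O₃ = √(M_O₃/M_Xe) = √(48.00/131.29) = 0.6047.
With d_Xe + d_O₃ = 183 cm, d_O₃ = 183/(1 + 0.6047) = 114.0 cm.
d_Xe = 183 − 114.0 = 69.0 cm.

69.0 cm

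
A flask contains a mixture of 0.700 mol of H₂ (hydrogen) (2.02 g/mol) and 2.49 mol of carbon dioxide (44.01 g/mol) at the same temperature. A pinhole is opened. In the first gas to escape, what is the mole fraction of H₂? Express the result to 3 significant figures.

Each component's effusion rate ∝ (its partial pressure)·(1/√M) ∝ n_i/√M_i.
x_H₂(eff) = (n_H₂/√M_H₂) / (n_H₂/√M_H₂ + n_CO₂/√M_CO₂)
= (0.700/√2.02) / (0.700/√2.02 + 2.49/√44.01) = 0.4925/(0.4925 + 0.3753) = 0.568.

0.568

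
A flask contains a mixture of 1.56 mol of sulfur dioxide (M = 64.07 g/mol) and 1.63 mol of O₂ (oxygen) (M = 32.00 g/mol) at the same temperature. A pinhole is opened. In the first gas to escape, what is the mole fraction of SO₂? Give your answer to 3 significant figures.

Rate_i ∝ x_i/√M_i (Graham's law weighted by mole fraction), so the effusate composition follows n_i/√M_i.
So x_SO₂ in the escaping gas = (n_SO₂/√M_SO₂) / Σ(n_i/√M_i)
= (1.56/√64.07) / (1.56/√64.07 + 1.63/√32.00) = 0.1949/(0.1949 + 0.2881) = 0.403.

0.403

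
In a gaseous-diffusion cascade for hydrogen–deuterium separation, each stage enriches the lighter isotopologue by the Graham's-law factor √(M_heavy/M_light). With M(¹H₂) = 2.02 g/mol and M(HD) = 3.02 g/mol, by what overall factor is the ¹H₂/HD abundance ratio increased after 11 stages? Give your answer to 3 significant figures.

The single-stage factor is √(M_heavy/M_light), so 11 stages give [√(3.02/2.02)]^11 = (3.02/2.02)^(11/2).
= 1.49505^(11/2) = 9.13.

9.13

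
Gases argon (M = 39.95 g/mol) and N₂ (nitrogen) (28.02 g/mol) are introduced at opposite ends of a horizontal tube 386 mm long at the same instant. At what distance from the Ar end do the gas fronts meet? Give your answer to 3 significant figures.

The fronts meet when d_Ar + d_N₂ = L with d_Ar/d_N₂ = √(M_N₂/M_Ar) (Graham's law). Here √(M_N₂/M_Ar) = √(28.02/39.95) = 0.8375.
With d_Ar + d_N₂ = 386 mm, d_N₂ = 386/(1 + 0.8375) = 210.1 mm.
d_Ar = 386 − 210.1 = 176 mm.

176 mm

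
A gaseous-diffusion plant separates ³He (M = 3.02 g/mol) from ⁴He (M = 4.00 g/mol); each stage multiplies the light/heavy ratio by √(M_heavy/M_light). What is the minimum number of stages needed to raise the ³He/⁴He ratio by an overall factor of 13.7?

19

With α = √(4.00/3.02) per stage, ln α = ½ ln(1.32450) = 0.1405.
Need α^N ≥ 13.7 ⇒ N ≥ ln(13.7) / ln α = 2.617 / 0.1405 = 18.63.
Rounding up, N = 19 stages.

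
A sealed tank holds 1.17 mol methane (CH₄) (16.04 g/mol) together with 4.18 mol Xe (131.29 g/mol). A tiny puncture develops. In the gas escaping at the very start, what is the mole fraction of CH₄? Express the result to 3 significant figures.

0.445

The effusion rate of species i is ∝ p_i/√M_i ∝ n_i/√M_i.
So x_CH₄ in the escaping gas = (n_CH₄/√M_CH₄) / Σ(n_i/√M_i)
= (1.17/√16.04) / (1.17/√16.04 + 4.18/√131.29) = 0.2921/(0.2921 + 0.3648) = 0.445.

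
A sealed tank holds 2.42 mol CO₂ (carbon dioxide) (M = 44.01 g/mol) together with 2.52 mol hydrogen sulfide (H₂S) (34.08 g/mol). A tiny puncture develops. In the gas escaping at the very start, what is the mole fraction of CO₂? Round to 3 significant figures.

0.458

Effusion rate of each component ∝ n_i/√M_i (partial pressure × 1/√M).
x_CO₂(eff) = (n_CO₂/√M_CO₂) / (n_CO₂/√M_CO₂ + n_H₂S/√M_H₂S)
= (2.42/√44.01) / (2.42/√44.01 + 2.52/√34.08) = 0.3648/(0.3648 + 0.4317) = 0.458.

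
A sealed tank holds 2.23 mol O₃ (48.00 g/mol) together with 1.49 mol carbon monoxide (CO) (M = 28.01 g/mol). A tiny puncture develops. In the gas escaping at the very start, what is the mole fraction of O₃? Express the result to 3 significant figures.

Each component's effusion rate ∝ (its partial pressure)·(1/√M) ∝ n_i/√M_i.
Mole fraction of O₃ in the effusate = (n_O₃/√M_O₃) / (n_O₃/√M_O₃ + n_CO/√M_CO)
= (2.23/√48.00) / (2.23/√48.00 + 1.49/√28.01) = 0.3219/(0.3219 + 0.2815) = 0.533.

0.533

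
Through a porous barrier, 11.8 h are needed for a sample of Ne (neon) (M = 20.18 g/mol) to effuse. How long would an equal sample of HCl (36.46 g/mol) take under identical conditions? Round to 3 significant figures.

Graham's law gives t_HCl/t_Ne = √(M_HCl/M_Ne) = √(36.46/20.18) = √1.807 = 1.344.
So the time for HCl is 11.8 × 1.344 = 15.9 h.

15.9 h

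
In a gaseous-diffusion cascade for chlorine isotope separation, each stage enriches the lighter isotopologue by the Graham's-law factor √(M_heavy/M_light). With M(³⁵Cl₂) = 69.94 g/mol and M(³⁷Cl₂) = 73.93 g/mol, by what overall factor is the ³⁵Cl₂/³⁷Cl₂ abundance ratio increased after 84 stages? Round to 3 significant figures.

The single-stage factor is √(M_heavy/M_light), so 84 stages give [√(73.93/69.94)]^84 = (73.93/69.94)^(84/2).
= 1.05705^42 = 10.3.

10.3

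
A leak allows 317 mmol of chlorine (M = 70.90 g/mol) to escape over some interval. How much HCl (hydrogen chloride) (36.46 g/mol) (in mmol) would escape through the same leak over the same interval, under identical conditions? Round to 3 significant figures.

From Graham's law, rate_HCl/rate_Cl₂ = √(M_Cl₂/M_HCl) = √(70.90/36.46) = √1.945 = 1.394.
So the amount for HCl is 317 × 1.394 = 442 mmol.

442 mmol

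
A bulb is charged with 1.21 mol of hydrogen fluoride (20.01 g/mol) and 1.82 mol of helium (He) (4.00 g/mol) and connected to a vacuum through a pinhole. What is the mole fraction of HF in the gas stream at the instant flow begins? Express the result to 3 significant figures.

Rate_i ∝ x_i/√M_i (Graham's law weighted by mole fraction), so the effusate composition follows n_i/√M_i.
So x_HF in the escaping gas = (n_HF/√M_HF) / Σ(n_i/√M_i)
= (1.21/√20.01) / (1.21/√20.01 + 1.82/√4.00) = 0.2705/(0.2705 + 0.9100) = 0.229.

0.229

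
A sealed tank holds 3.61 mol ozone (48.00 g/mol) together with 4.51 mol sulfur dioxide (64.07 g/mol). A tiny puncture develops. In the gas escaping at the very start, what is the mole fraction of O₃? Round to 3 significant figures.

Rate_i ∝ x_i/√M_i (Graham's law weighted by mole fraction), so the effusate composition follows n_i/√M_i.
So x_O₃ in the escaping gas = (n_O₃/√M_O₃) / Σ(n_i/√M_i)
= (3.61/√48.00) / (3.61/√48.00 + 4.51/√64.07) = 0.5211/(0.5211 + 0.5634) = 0.480.

0.480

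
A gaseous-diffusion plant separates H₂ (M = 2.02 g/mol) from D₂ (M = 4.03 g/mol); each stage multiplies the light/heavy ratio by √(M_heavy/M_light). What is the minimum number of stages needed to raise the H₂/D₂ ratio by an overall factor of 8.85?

7

Per stage α = (4.03/2.02)^(1/2) = 1.99505^0.5, giving ln α = 0.3453.
Need α^N ≥ 8.85 ⇒ N ≥ ln(8.85) / ln α = 2.180 / 0.3453 = 6.31.
Minimum whole number of stages: N = 7.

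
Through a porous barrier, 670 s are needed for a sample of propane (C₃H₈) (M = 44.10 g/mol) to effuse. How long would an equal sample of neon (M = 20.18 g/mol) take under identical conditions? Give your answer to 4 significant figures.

453.2 s

By Graham's law, t_Ne/t_C₃H₈ = √(M_Ne/M_C₃H₈) = √(20.18/44.10) = √0.4576 = 0.6765.
So the time for Ne is 670 × 0.6765 = 453.2 s.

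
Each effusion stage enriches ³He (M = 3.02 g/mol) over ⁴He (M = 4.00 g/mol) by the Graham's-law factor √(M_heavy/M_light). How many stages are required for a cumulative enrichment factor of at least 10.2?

Per stage α = (4.00/3.02)^(1/2) = 1.32450^0.5, giving ln α = 0.1405.
Need α^N ≥ 10.2 ⇒ N ≥ ln(10.2) / ln α = 2.322 / 0.1405 = 16.53.
Minimum whole number of stages: N = 17.

17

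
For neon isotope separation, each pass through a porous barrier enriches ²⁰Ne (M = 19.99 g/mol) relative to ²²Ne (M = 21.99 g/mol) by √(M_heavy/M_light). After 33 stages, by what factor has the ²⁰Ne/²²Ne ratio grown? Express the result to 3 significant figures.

4.82

Overall factor = α^33 with α = √(21.99/19.99), i.e. (21.99/19.99)^(33/2).
= 1.10005^(33/2) = 4.82.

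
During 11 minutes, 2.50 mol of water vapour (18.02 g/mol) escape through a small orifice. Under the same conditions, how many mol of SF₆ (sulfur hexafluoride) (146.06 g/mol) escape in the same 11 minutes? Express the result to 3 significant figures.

0.878 mol

Using Graham's law: rate_SF₆/rate_H₂O = √(M_H₂O/M_SF₆) = √(18.02/146.06) = √0.1234 = 0.3512.
So the amount for SF₆ is 2.50 × 0.3512 = 0.878 mol.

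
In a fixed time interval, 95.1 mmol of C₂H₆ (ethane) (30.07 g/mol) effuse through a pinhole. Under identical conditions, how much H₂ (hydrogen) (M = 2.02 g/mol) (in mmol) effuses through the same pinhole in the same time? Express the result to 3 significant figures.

367 mmol

Since effusion rate ∝ 1/√M, rate_H₂/rate_C₂H₆ = √(M_C₂H₆/M_H₂) = √(30.07/2.02) = √14.89 = 3.858.
So the amount for H₂ is 95.1 × 3.858 = 367 mmol.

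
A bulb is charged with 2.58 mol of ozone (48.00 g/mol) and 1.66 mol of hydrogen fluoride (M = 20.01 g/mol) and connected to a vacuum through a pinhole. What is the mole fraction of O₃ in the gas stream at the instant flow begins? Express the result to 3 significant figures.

0.501

Each component's effusion rate ∝ (its partial pressure)·(1/√M) ∝ n_i/√M_i.
x_O₃(eff) = (n_O₃/√M_O₃) / (n_O₃/√M_O₃ + n_HF/√M_HF)
= (2.58/√48.00) / (2.58/√48.00 + 1.66/√20.01) = 0.3724/(0.3724 + 0.3711) = 0.501.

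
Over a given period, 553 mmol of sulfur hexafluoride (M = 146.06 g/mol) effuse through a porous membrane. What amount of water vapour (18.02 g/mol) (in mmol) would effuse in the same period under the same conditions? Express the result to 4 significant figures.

1574 mmol

From Graham's law, rate_H₂O/rate_SF₆ = √(M_SF₆/M_H₂O) = √(146.06/18.02) = √8.105 = 2.847.
So the amount for H₂O is 553 × 2.847 = 1574 mmol.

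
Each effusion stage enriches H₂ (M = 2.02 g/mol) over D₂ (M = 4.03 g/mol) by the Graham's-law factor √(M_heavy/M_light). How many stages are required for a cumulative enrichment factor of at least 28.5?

10

With α = √(4.03/2.02) per stage, ln α = ½ ln(1.99505) = 0.3453.
Need α^N ≥ 28.5 ⇒ N ≥ ln(28.5) / ln α = 3.350 / 0.3453 = 9.70.
Minimum whole number of stages: N = 10.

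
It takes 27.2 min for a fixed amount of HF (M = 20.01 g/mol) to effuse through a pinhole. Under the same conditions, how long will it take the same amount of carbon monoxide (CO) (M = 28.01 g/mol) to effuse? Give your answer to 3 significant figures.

By Graham's law, t_CO/t_HF = √(M_CO/M_HF) = √(28.01/20.01) = √1.400 = 1.183.
So the time for CO is 27.2 × 1.183 = 32.2 min.

32.2 min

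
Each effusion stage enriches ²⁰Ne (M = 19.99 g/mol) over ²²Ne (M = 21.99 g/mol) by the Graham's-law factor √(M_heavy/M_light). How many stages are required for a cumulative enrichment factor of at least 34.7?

Single-stage factor α = √(21.99/19.99), so ln α = ½ ln(1.10005) = 0.04768.
Need α^N ≥ 34.7 ⇒ N ≥ ln(34.7) / ln α = 3.547 / 0.04768 = 74.39.
Minimum whole number of stages: N = 75.

75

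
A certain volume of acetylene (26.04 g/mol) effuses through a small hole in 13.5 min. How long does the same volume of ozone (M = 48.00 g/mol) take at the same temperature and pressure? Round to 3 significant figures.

18.3 min

Since effusion rate ∝ 1/√M, t_O₃/t_C₂H₂ = √(M_O₃/M_C₂H₂) = √(48.00/26.04) = √1.843 = 1.358.
So the time for O₃ is 13.5 × 1.358 = 18.3 min.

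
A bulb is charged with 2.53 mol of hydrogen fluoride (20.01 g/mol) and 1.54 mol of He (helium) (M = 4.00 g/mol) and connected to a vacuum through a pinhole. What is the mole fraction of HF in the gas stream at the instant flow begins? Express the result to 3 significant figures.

0.423

Rate_i ∝ x_i/√M_i (Graham's law weighted by mole fraction), so the effusate composition follows n_i/√M_i.
x_HF(eff) = (n_HF/√M_HF) / (n_HF/√M_HF + n_He/√M_He)
= (2.53/√20.01) / (2.53/√20.01 + 1.54/√4.00) = 0.5656/(0.5656 + 0.7700) = 0.423.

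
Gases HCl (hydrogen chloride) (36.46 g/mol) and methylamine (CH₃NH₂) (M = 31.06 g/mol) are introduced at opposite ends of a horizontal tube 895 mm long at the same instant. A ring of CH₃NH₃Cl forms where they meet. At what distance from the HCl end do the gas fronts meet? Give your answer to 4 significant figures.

Distances travelled in equal time are proportional to diffusion rates, so d_HCl/d_CH₃NH₂ = √(M_CH₃NH₂/M_HCl) = √(31.06/36.46) = 0.9230.
With d_HCl + d_CH₃NH₂ = 895 mm, d_CH₃NH₂ = 895/(1 + 0.9230) = 465.4 mm.
d_HCl = 895 − 465.4 = 429.6 mm.

429.6 mm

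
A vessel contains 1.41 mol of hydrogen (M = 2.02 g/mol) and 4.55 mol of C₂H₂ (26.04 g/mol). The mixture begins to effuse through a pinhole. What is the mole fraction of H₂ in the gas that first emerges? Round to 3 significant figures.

Rate_i ∝ x_i/√M_i (Graham's law weighted by mole fraction), so the effusate composition follows n_i/√M_i.
So x_H₂ in the escaping gas = (n_H₂/√M_H₂) / Σ(n_i/√M_i)
= (1.41/√2.02) / (1.41/√2.02 + 4.55/√26.04) = 0.9921/(0.9921 + 0.8916) = 0.527.

0.527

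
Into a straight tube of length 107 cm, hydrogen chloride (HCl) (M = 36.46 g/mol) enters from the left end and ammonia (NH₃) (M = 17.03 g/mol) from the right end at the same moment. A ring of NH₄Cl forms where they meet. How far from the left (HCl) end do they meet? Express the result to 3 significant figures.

43.4 cm

The fronts meet when d_HCl + d_NH₃ = L with d_HCl/d_NH₃ = √(M_NH₃/M_HCl) (Graham's law). Here √(M_NH₃/M_HCl) = √(17.03/36.46) = 0.6834.
With d_HCl + d_NH₃ = 107 cm, d_NH₃ = 107/(1 + 0.6834) = 63.56 cm.
d_HCl = 107 − 63.56 = 43.4 cm.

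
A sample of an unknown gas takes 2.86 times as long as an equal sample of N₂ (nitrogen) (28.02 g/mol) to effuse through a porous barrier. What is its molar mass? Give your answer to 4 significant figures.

Since effusion rate ∝ 1/√M, t_X/t_N₂ = √(M_X/M_N₂).
2.86 = √(M_X/28.02)
M_X = 28.02 × 2.86² = 28.02 × 8.180 = 229.2 g/mol

229.2 g/mol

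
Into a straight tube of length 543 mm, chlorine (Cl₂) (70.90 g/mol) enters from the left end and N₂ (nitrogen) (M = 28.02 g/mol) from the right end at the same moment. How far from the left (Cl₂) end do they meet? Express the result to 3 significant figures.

210 mm

In equal time, each gas travels a distance ∝ its rate ∝ 1/√M, so d_Cl₂/d_N₂ = √(M_N₂/M_Cl₂) = √(28.02/70.90) = 0.6287.
With d_Cl₂ + d_N₂ = 543 mm, d_N₂ = 543/(1 + 0.6287) = 333.4 mm.
d_Cl₂ = 543 − 333.4 = 210 mm.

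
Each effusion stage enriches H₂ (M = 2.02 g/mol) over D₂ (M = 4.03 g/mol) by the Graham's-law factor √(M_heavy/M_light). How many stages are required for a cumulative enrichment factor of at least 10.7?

7

Single-stage factor α = √(4.03/2.02), so ln α = ½ ln(1.99505) = 0.3453.
Need α^N ≥ 10.7 ⇒ N ≥ ln(10.7) / ln α = 2.370 / 0.3453 = 6.86.
So at least 7 stages are needed.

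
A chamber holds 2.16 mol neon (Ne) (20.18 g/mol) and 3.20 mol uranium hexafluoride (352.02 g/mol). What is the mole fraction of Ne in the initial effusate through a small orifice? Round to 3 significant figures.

The effusion rate of species i is ∝ p_i/√M_i ∝ n_i/√M_i.
Mole fraction of Ne in the effusate = (n_Ne/√M_Ne) / (n_Ne/√M_Ne + n_UF₆/√M_UF₆)
= (2.16/√20.18) / (2.16/√20.18 + 3.20/√352.02) = 0.4808/(0.4808 + 0.1706) = 0.738.

0.738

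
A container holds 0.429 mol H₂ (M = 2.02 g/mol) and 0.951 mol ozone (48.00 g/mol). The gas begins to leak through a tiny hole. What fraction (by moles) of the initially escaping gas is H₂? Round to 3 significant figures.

0.687

The effusion rate of species i is ∝ p_i/√M_i ∝ n_i/√M_i.
Mole fraction of H₂ in the effusate = (n_H₂/√M_H₂) / (n_H₂/√M_H₂ + n_O₃/√M_O₃)
= (0.429/√2.02) / (0.429/√2.02 + 0.951/√48.00) = 0.3018/(0.3018 + 0.1373) = 0.687.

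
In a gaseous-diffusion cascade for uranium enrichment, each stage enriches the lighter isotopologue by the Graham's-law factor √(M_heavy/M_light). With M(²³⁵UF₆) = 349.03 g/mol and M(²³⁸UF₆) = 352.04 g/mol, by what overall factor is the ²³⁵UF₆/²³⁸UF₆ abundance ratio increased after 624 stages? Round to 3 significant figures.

14.6

After 624 stages the ratio has grown by (√(352.04/349.03))^624 = (352.04/349.03)^(624/2).
= 1.00862^312 = 14.6.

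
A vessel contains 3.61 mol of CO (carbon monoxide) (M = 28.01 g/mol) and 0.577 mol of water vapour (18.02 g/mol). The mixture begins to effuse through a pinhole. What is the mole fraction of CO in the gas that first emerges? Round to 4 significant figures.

0.8338

Each component's effusion rate ∝ (its partial pressure)·(1/√M) ∝ n_i/√M_i.
Mole fraction of CO in the effusate = (n_CO/√M_CO) / (n_CO/√M_CO + n_H₂O/√M_H₂O)
= (3.61/√28.01) / (3.61/√28.01 + 0.577/√18.02) = 0.6821/(0.6821 + 0.1359) = 0.8338.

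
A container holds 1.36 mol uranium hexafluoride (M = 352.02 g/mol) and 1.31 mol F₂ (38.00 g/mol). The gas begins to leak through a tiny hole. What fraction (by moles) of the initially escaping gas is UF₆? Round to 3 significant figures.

Rate_i ∝ x_i/√M_i (Graham's law weighted by mole fraction), so the effusate composition follows n_i/√M_i.
x_UF₆(eff) = (n_UF₆/√M_UF₆) / (n_UF₆/√M_UF₆ + n_F₂/√M_F₂)
= (1.36/√352.02) / (1.36/√352.02 + 1.31/√38.00) = 0.07249/(0.07249 + 0.2125) = 0.254.

0.254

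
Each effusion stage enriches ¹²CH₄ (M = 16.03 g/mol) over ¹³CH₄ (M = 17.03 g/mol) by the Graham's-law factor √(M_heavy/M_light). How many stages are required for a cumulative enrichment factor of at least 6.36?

62

Single-stage factor α = √(17.03/16.03), so ln α = ½ ln(1.06238) = 0.03026.
Need α^N ≥ 6.36 ⇒ N ≥ ln(6.36) / ln α = 1.850 / 0.03026 = 61.14.
Rounding up, N = 62 stages.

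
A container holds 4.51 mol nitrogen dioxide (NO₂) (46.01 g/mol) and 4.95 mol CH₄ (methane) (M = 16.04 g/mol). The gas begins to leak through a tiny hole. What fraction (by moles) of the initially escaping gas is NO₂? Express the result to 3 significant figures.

0.350

The effusion rate of species i is ∝ p_i/√M_i ∝ n_i/√M_i.
Mole fraction of NO₂ in the effusate = (n_NO₂/√M_NO₂) / (n_NO₂/√M_NO₂ + n_CH₄/√M_CH₄)
= (4.51/√46.01) / (4.51/√46.01 + 4.95/√16.04) = 0.6649/(0.6649 + 1.236) = 0.350.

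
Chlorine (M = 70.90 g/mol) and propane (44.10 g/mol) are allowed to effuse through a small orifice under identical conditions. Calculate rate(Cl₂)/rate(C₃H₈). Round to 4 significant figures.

From Graham's law, rate_Cl₂/rate_C₃H₈ = √(M_C₃H₈/M_Cl₂) = √(44.10/70.90) = √0.6220 = 0.7887.

0.7887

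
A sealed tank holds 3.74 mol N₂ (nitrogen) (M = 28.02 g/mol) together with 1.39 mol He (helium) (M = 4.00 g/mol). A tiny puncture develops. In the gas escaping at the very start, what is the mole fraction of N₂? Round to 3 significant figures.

Rate_i ∝ x_i/√M_i (Graham's law weighted by mole fraction), so the effusate composition follows n_i/√M_i.
Mole fraction of N₂ in the effusate = (n_N₂/√M_N₂) / (n_N₂/√M_N₂ + n_He/√M_He)
= (3.74/√28.02) / (3.74/√28.02 + 1.39/√4.00) = 0.7065/(0.7065 + 0.6950) = 0.504.

0.504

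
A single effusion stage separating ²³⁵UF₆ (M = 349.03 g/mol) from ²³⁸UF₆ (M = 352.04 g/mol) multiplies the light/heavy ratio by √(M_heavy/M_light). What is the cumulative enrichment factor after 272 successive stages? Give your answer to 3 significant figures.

Overall factor = α^272 with α = √(352.04/349.03), i.e. (352.04/349.03)^(272/2).
= 1.00862^136 = 3.21.

3.21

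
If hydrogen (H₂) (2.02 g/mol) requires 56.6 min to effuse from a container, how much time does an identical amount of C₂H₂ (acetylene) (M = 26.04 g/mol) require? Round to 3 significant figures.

203 min

Since effusion rate ∝ 1/√M, t_C₂H₂/t_H₂ = √(M_C₂H₂/M_H₂) = √(26.04/2.02) = √12.89 = 3.590.
So the time for C₂H₂ is 56.6 × 3.590 = 203 min.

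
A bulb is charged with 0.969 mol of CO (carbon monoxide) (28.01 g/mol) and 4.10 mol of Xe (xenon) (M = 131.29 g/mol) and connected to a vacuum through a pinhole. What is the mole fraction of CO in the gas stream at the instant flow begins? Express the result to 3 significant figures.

0.338

Each component's effusion rate ∝ (its partial pressure)·(1/√M) ∝ n_i/√M_i.
x_CO(eff) = (n_CO/√M_CO) / (n_CO/√M_CO + n_Xe/√M_Xe)
= (0.969/√28.01) / (0.969/√28.01 + 4.10/√131.29) = 0.1831/(0.1831 + 0.3578) = 0.338.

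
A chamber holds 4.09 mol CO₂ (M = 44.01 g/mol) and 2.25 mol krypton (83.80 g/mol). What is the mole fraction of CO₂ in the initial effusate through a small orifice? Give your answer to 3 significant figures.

Effusion rate of each component ∝ n_i/√M_i (partial pressure × 1/√M).
x_CO₂(eff) = (n_CO₂/√M_CO₂) / (n_CO₂/√M_CO₂ + n_Kr/√M_Kr)
= (4.09/√44.01) / (4.09/√44.01 + 2.25/√83.80) = 0.6165/(0.6165 + 0.2458) = 0.715.

0.715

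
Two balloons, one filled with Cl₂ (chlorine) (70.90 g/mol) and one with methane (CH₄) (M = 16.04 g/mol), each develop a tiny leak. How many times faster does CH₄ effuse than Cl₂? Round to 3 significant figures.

2.10

Graham's law gives rate_CH₄/rate_Cl₂ = √(M_Cl₂/M_CH₄) = √(70.90/16.04) = √4.420 = 2.10.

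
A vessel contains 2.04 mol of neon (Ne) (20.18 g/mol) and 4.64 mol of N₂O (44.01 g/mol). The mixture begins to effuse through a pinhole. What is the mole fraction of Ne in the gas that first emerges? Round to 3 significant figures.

Each component's effusion rate ∝ (its partial pressure)·(1/√M) ∝ n_i/√M_i.
So x_Ne in the escaping gas = (n_Ne/√M_Ne) / Σ(n_i/√M_i)
= (2.04/√20.18) / (2.04/√20.18 + 4.64/√44.01) = 0.4541/(0.4541 + 0.6994) = 0.394.

0.394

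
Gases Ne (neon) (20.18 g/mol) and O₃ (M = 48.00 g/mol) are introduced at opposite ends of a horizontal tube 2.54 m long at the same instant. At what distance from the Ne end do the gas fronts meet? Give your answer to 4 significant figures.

1.541 m

Distances travelled in equal time are proportional to diffusion rates, so d_Ne/d_O₃ = √(M_O₃/M_Ne) = √(48.00/20.18) = 1.542.
With d_Ne + d_O₃ = 2.54 m, d_O₃ = 2.54/(1 + 1.542) = 0.9991 m.
d_Ne = 2.54 − 0.9991 = 1.541 m.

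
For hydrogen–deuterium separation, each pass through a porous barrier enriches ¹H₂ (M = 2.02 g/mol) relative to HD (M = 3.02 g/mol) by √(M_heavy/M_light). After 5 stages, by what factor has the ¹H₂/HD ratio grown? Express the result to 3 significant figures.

2.73

After 5 stages the ratio has grown by (√(3.02/2.02))^5 = (3.02/2.02)^(5/2).
= 1.49505^(5/2) = 2.73.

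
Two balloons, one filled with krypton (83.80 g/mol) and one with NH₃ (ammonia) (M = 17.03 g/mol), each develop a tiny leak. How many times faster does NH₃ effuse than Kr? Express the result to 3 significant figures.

2.22

By Graham's law, rate_NH₃/rate_Kr = √(M_Kr/M_NH₃) = √(83.80/17.03) = √4.921 = 2.22.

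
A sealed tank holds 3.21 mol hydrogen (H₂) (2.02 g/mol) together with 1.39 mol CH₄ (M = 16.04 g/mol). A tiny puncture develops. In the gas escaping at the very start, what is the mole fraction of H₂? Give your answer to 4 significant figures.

Rate_i ∝ x_i/√M_i (Graham's law weighted by mole fraction), so the effusate composition follows n_i/√M_i.
So x_H₂ in the escaping gas = (n_H₂/√M_H₂) / Σ(n_i/√M_i)
= (3.21/√2.02) / (3.21/√2.02 + 1.39/√16.04) = 2.259/(2.259 + 0.3471) = 0.8668.

0.8668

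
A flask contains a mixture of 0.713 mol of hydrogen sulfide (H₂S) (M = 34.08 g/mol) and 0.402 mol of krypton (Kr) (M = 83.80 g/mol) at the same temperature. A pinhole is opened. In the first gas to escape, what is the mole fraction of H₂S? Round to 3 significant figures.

Rate_i ∝ x_i/√M_i (Graham's law weighted by mole fraction), so the effusate composition follows n_i/√M_i.
x_H₂S(eff) = (n_H₂S/√M_H₂S) / (n_H₂S/√M_H₂S + n_Kr/√M_Kr)
= (0.713/√34.08) / (0.713/√34.08 + 0.402/√83.80) = 0.1221/(0.1221 + 0.04391) = 0.736.

0.736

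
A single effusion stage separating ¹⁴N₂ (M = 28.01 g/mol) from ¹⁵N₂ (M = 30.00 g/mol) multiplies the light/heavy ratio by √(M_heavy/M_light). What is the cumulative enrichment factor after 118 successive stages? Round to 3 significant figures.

Each stage multiplies the ratio by α = √(30.00/28.01), so after 118 stages the overall factor is α^118 = (30.00/28.01)^(118/2).
= 1.07105^59 = 57.4.

57.4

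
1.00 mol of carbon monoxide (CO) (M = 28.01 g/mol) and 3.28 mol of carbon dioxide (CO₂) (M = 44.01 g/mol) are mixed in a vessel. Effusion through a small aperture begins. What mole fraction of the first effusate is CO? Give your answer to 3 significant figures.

0.276

Each component's effusion rate ∝ (its partial pressure)·(1/√M) ∝ n_i/√M_i.
So x_CO in the escaping gas = (n_CO/√M_CO) / Σ(n_i/√M_i)
= (1.00/√28.01) / (1.00/√28.01 + 3.28/√44.01) = 0.1889/(0.1889 + 0.4944) = 0.276.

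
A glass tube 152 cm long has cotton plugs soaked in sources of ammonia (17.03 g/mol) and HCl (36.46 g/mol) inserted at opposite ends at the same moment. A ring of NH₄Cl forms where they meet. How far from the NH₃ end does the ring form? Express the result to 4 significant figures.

90.29 cm

Distances travelled in equal time are proportional to diffusion rates, so d_NH₃/d_HCl = √(M_HCl/M_NH₃) = √(36.46/17.03) = 1.463.
With d_NH₃ + d_HCl = 152 cm, d_HCl = 152/(1 + 1.463) = 61.71 cm.
d_NH₃ = 152 − 61.71 = 90.29 cm.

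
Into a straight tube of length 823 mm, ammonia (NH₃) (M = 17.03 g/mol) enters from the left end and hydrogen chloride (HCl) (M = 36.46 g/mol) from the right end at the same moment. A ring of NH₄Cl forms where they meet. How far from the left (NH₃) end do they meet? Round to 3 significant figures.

The fronts meet when d_NH₃ + d_HCl = L with d_NH₃/d_HCl = √(M_HCl/M_NH₃) (Graham's law). Here √(M_HCl/M_NH₃) = √(36.46/17.03) = 1.463.
With d_NH₃ + d_HCl = 823 mm, d_HCl = 823/(1 + 1.463) = 334.1 mm.
d_NH₃ = 823 − 334.1 = 489 mm.

489 mm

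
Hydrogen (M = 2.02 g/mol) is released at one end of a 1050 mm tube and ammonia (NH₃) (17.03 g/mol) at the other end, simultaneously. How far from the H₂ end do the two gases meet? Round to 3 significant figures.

Distances travelled in equal time are proportional to diffusion rates, so d_H₂/d_NH₃ = √(M_NH₃/M_H₂) = √(17.03/2.02) = 2.904.
With d_H₂ + d_NH₃ = 1050 mm, d_NH₃ = 1050/(1 + 2.904) = 269.0 mm.
d_H₂ = 1050 − 269.0 = 781 mm.

781 mm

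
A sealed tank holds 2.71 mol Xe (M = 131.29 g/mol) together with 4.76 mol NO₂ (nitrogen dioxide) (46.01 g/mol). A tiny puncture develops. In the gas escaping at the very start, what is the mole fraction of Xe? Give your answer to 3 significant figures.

The effusion rate of species i is ∝ p_i/√M_i ∝ n_i/√M_i.
x_Xe(eff) = (n_Xe/√M_Xe) / (n_Xe/√M_Xe + n_NO₂/√M_NO₂)
= (2.71/√131.29) / (2.71/√131.29 + 4.76/√46.01) = 0.2365/(0.2365 + 0.7017) = 0.252.

0.252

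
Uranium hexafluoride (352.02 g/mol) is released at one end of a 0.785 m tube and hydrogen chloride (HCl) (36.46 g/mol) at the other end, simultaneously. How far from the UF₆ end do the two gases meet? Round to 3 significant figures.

0.191 m

Distances travelled in equal time are proportional to diffusion rates, so d_UF₆/d_HCl = √(M_HCl/M_UF₆) = √(36.46/352.02) = 0.3218.
With d_UF₆ + d_HCl = 0.785 m, d_HCl = 0.785/(1 + 0.3218) = 0.5939 m.
d_UF₆ = 0.785 − 0.5939 = 0.191 m.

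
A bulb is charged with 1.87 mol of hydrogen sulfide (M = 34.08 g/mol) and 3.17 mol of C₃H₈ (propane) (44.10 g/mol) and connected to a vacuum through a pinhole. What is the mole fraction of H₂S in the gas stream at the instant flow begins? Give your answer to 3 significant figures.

0.402

Effusion rate of each component ∝ n_i/√M_i (partial pressure × 1/√M).
Mole fraction of H₂S in the effusate = (n_H₂S/√M_H₂S) / (n_H₂S/√M_H₂S + n_C₃H₈/√M_C₃H₈)
= (1.87/√34.08) / (1.87/√34.08 + 3.17/√44.10) = 0.3203/(0.3203 + 0.4774) = 0.402.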